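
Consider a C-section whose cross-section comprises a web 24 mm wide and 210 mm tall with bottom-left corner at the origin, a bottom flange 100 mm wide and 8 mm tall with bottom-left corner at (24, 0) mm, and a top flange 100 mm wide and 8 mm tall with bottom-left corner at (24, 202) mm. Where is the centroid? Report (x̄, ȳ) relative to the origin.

x̄ = 26.94 mm, ȳ = 105.00 mm

web: A = 24 × 210 = 5040.00, centroid at (12.00, 105.00).
bottom flange: A = 100 × 8 = 800.00, centroid at (74.00, 4.00).
top flange: A = 100 × 8 = 800.00, centroid at (74.00, 206.00).
ΣA = 6640.00 mm², ΣAx̄ = 178880.00 mm³, ΣAȳ = 697200.00 mm³.
x̄ = 178880.00/6640.00 = 26.94 mm; ȳ = 697200.00/6640.00 = 105.00 mm.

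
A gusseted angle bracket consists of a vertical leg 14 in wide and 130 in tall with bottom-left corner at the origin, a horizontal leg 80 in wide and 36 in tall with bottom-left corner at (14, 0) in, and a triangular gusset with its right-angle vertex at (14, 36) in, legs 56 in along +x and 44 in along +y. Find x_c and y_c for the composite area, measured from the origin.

vertical leg: A = 14 × 130 = 1820.00, centroid at (7.00, 65.00).
horizontal leg: A = 80 × 36 = 2880.00, centroid at (54.00, 18.00).
gusset: A = ½·56·44 = 1232.00, centroid at (32.67, 50.67).
ΣA = 5932.00 in²
ΣAx_c = (1820.00)(7.00) + (2880.00)(54.00) + (1232.00)(32.67) = 208505.33 in³
ΣAy_c = (1820.00)(65.00) + (2880.00)(18.00) + (1232.00)(50.67) = 232561.33 in³
x_c = 208505.33 / 5932.00 = 35.15 in
y_c = 232561.33 / 5932.00 = 39.20 in

x_c = 35.15 in, y_c = 39.20 in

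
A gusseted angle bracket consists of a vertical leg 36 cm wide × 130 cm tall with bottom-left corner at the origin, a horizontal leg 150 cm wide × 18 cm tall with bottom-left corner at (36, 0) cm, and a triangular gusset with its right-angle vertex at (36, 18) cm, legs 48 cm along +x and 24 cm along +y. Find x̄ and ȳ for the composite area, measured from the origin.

x̄ = 52.02 cm, ȳ = 43.17 cm

vertical leg: A = 36 × 130 = 4680.00, centroid at (18.00, 65.00).
horizontal leg: A = 150 × 18 = 2700.00, centroid at (111.00, 9.00).
gusset: A = ½·48·24 = 576.00, centroid at (52.00, 26.00).
ΣA = 7956.00 cm², ΣAx̄ = 413892.00 cm³, ΣAȳ = 343476.00 cm³.
x̄ = 413892.00/7956.00 = 52.02 cm; ȳ = 343476.00/7956.00 = 43.17 cm.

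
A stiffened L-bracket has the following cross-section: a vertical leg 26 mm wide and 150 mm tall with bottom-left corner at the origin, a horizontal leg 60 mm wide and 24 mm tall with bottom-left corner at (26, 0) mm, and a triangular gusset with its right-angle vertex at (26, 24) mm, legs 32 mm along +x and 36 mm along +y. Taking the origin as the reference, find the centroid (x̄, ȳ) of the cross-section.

vertical leg: A = 26 × 150 = 3900.00, centroid at (13.00, 75.00).
horizontal leg: A = 60 × 24 = 1440.00, centroid at (56.00, 12.00).
gusset: A = ½·32·36 = 576.00, centroid at (36.67, 36.00).
ΣA = 5916.00 mm², ΣAx̄ = 152460.00 mm³, ΣAȳ = 330516.00 mm³.
x̄ = 152460.00/5916.00 = 25.77 mm; ȳ = 330516.00/5916.00 = 55.87 mm.

x̄ = 25.77 mm, ȳ = 55.87 mm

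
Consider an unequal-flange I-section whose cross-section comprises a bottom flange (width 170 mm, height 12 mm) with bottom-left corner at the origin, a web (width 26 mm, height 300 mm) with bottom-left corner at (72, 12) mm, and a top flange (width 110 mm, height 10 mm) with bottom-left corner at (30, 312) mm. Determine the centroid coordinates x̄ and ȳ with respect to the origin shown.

bottom flange: A = 170 × 12 = 2040.00, centroid at (85.00, 6.00).
web: A = 26 × 300 = 7800.00, centroid at (85.00, 162.00).
top flange: A = 110 × 10 = 1100.00, centroid at (85.00, 317.00).
ΣA = 10940.00 mm², ΣAx̄ = 929900.00 mm³, ΣAȳ = 1624540.00 mm³.
x̄ = 929900.00/10940.00 = 85.00 mm; ȳ = 1624540.00/10940.00 = 148.50 mm.

x̄ = 85.00 mm, ȳ = 148.50 mm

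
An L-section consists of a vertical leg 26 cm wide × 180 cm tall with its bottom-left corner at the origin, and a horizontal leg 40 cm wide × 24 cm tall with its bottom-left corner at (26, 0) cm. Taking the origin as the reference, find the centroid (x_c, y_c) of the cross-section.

x_c = 18.62 cm, y_c = 76.72 cm

vertical leg: A = 26 × 180 = 4680.00, centroid at (13.00, 90.00).
horizontal leg: A = 40 × 24 = 960.00, centroid at (46.00, 12.00).
ΣA = 5640.00 cm², ΣAx_c = 105000.00 cm³, ΣAy_c = 432720.00 cm³.
x_c = 105000.00/5640.00 = 18.62 cm; y_c = 432720.00/5640.00 = 76.72 cm.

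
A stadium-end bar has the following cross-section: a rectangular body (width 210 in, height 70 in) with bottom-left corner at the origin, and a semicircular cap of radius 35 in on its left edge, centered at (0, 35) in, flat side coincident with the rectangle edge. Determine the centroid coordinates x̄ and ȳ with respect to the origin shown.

x̄ = 91.13 in, ȳ = 35.00 in

rectangular body: A = 210 × 70 = 14700.00, centroid at (105.00, 35.00).
semicircular end: A = ½π·35² = 1924.23, centroid at (-14.85, 35.00).
ΣA = 16624.23 in², ΣAx̄ = 1514916.67 in³, ΣAȳ = 581847.89 in³.
x̄ = 1514916.67/16624.23 = 91.13 in; ȳ = 581847.89/16624.23 = 35.00 in.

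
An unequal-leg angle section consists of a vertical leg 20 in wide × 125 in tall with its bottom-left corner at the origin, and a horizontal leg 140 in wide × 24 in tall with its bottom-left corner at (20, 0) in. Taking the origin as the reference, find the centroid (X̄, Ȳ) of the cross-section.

Part | A | x̄ᵢ | ȳᵢ | A·x̄ᵢ | A·ȳᵢ
vertical leg | 2500.00 | 10.00 | 62.50 | 25000.00 | 156250.00
horizontal leg | 3360.00 | 90.00 | 12.00 | 302400.00 | 40320.00
Σ | 5860.00 |  |  | 327400.00 | 196570.00
X̄ = 327400.00 / 5860.00 = 55.87 in
Ȳ = 196570.00 / 5860.00 = 33.54 in

X̄ = 55.87 in, Ȳ = 33.54 in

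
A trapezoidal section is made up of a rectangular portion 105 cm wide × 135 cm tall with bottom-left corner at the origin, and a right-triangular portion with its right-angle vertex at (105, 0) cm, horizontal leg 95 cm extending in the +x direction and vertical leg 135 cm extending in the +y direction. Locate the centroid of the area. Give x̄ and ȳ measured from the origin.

rectangular portion: A = 105 × 135 = 14175.00, centroid at (52.50, 67.50).
triangular portion: A = ½·95·135 = 6412.50, centroid at (136.67, 45.00).
ΣA = 20587.50 cm², ΣAx̄ = 1620562.50 cm³, ΣAȳ = 1245375.00 cm³.
x̄ = 1620562.50/20587.50 = 78.72 cm; ȳ = 1245375.00/20587.50 = 60.49 cm.

x̄ = 78.72 cm, ȳ = 60.49 cm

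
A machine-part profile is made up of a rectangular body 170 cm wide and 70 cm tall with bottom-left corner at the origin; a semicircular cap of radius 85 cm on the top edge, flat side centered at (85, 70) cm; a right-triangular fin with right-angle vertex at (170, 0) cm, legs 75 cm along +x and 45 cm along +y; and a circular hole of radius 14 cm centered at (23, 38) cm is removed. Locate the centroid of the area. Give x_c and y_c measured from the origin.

rectangular body: A = 170 × 70 = 11900.00, centroid at (85.00, 35.00).
semicircular top: A = ½π·85² = 11349.00, centroid at (85.00, 106.08).
triangular fin: A = ½·75·45 = 1687.50, centroid at (195.00, 15.00).
hole: A = −π·14² = -615.75, centroid at (23.00, 38.00).
ΣA = 24320.75 cm²
ΣAx_c = (11900.00)(85.00) + (11349.00)(85.00) + (1687.50)(195.00) + (-615.75)(23.00) = 2291065.49 cm³
ΣAy_c = (11900.00)(35.00) + (11349.00)(106.08) + (1687.50)(15.00) + (-615.75)(38.00) = 1622260.83 cm³
x_c = 2291065.49 / 24320.75 = 94.20 cm
y_c = 1622260.83 / 24320.75 = 66.70 cm

x_c = 94.20 cm, y_c = 66.70 cm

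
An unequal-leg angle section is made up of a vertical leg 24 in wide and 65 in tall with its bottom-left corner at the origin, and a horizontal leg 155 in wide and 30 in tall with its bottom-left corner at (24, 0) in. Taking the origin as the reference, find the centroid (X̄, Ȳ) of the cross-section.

X̄ = 79.02 in, Ȳ = 19.40 in

vertical leg: A = 24 × 65 = 1560.00, centroid at (12.00, 32.50).
horizontal leg: A = 155 × 30 = 4650.00, centroid at (101.50, 15.00).
ΣA = 6210.00 in²
ΣAX̄ = (1560.00)(12.00) + (4650.00)(101.50) = 490695.00 in³
ΣAȲ = (1560.00)(32.50) + (4650.00)(15.00) = 120450.00 in³
X̄ = 490695.00 / 6210.00 = 79.02 in
Ȳ = 120450.00 / 6210.00 = 19.40 in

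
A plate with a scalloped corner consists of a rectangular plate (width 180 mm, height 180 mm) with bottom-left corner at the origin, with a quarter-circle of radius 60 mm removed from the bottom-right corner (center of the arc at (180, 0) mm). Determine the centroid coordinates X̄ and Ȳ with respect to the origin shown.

X̄ = 83.83 mm, Ȳ = 96.17 mm

plate: A = 180 × 180 = 32400.00, centroid at (90.00, 90.00).
removed quarter-circle: A = −¼π·60² = -2827.43, centroid at (154.54, 25.46).
ΣA = 29572.57 mm², ΣAX̄ = 2479061.99 mm³, ΣAȲ = 2844000.00 mm³.
X̄ = 2479061.99/29572.57 = 83.83 mm; Ȳ = 2844000.00/29572.57 = 96.17 mm.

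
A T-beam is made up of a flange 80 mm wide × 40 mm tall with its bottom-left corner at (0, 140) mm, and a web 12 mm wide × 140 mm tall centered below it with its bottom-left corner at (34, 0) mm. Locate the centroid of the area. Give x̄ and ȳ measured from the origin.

Part | A | x̄ᵢ | ȳᵢ | A·x̄ᵢ | A·ȳᵢ
web | 1680.00 | 40.00 | 70.00 | 67200.00 | 117600.00
flange | 3200.00 | 40.00 | 160.00 | 128000.00 | 512000.00
Σ | 4880.00 |  |  | 195200.00 | 629600.00
x̄ = 195200.00 / 4880.00 = 40.00 mm
ȳ = 629600.00 / 4880.00 = 129.02 mm

x̄ = 40.00 mm, ȳ = 129.02 mm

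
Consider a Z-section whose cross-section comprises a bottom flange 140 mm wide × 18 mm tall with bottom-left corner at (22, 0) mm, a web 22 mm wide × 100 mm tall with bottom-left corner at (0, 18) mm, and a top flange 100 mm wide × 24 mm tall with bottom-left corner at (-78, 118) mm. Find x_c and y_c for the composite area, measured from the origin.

x_c = 26.52 mm, y_c = 68.02 mm

bottom flange: A = 140 × 18 = 2520.00, centroid at (92.00, 9.00).
web: A = 22 × 100 = 2200.00, centroid at (11.00, 68.00).
top flange: A = 100 × 24 = 2400.00, centroid at (-28.00, 130.00).
ΣA = 7120.00 mm², ΣAx_c = 188840.00 mm³, ΣAy_c = 484280.00 mm³.
x_c = 188840.00/7120.00 = 26.52 mm; y_c = 484280.00/7120.00 = 68.02 mm.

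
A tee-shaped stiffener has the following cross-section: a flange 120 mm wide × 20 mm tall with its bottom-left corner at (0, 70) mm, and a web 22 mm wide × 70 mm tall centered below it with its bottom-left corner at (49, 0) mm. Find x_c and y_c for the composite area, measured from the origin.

x_c = 60.00 mm, y_c = 62.41 mm

Part | A | x̄ᵢ | ȳᵢ | A·x̄ᵢ | A·ȳᵢ
web | 1540.00 | 60.00 | 35.00 | 92400.00 | 53900.00
flange | 2400.00 | 60.00 | 80.00 | 144000.00 | 192000.00
Σ | 3940.00 |  |  | 236400.00 | 245900.00
x_c = 236400.00 / 3940.00 = 60.00 mm
y_c = 245900.00 / 3940.00 = 62.41 mm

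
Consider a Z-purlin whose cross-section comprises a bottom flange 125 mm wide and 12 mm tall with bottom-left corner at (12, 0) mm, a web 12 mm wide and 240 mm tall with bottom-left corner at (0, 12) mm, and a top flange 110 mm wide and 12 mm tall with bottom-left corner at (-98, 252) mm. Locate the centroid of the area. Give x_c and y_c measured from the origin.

bottom flange: A = 125 × 12 = 1500.00, centroid at (74.50, 6.00).
web: A = 12 × 240 = 2880.00, centroid at (6.00, 132.00).
top flange: A = 110 × 12 = 1320.00, centroid at (-43.00, 258.00).
ΣA = 5700.00 mm²
ΣAx_c = (1500.00)(74.50) + (2880.00)(6.00) + (1320.00)(-43.00) = 72270.00 mm³
ΣAy_c = (1500.00)(6.00) + (2880.00)(132.00) + (1320.00)(258.00) = 729720.00 mm³
x_c = 72270.00 / 5700.00 = 12.68 mm
y_c = 729720.00 / 5700.00 = 128.02 mm

x_c = 12.68 mm, y_c = 128.02 mm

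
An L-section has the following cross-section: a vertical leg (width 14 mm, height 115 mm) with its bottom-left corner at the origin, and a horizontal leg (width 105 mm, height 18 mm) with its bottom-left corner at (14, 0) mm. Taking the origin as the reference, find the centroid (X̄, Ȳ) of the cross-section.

X̄ = 39.13 mm, Ȳ = 31.31 mm

vertical leg: A = 14 × 115 = 1610.00, centroid at (7.00, 57.50).
horizontal leg: A = 105 × 18 = 1890.00, centroid at (66.50, 9.00).
ΣA = 3500.00 mm², ΣAX̄ = 136955.00 mm³, ΣAȲ = 109585.00 mm³.
X̄ = 136955.00/3500.00 = 39.13 mm; Ȳ = 109585.00/3500.00 = 31.31 mm.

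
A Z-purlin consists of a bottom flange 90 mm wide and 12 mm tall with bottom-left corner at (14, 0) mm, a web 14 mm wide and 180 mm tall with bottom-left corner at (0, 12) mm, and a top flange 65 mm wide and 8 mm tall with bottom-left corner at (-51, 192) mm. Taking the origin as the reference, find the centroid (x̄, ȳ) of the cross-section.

bottom flange: A = 90 × 12 = 1080.00, centroid at (59.00, 6.00).
web: A = 14 × 180 = 2520.00, centroid at (7.00, 102.00).
top flange: A = 65 × 8 = 520.00, centroid at (-18.50, 196.00).
ΣA = 4120.00 mm²
ΣAx̄ = (1080.00)(59.00) + (2520.00)(7.00) + (520.00)(-18.50) = 71740.00 mm³
ΣAȳ = (1080.00)(6.00) + (2520.00)(102.00) + (520.00)(196.00) = 365440.00 mm³
x̄ = 71740.00 / 4120.00 = 17.41 mm
ȳ = 365440.00 / 4120.00 = 88.70 mm

x̄ = 17.41 mm, ȳ = 88.70 mm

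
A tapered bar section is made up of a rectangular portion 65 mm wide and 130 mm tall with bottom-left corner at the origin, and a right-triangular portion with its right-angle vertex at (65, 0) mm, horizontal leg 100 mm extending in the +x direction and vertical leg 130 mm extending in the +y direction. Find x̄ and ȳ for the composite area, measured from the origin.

x̄ = 61.12 mm, ȳ = 55.58 mm

rectangular portion: A = 65 × 130 = 8450.00, centroid at (32.50, 65.00).
triangular portion: A = ½·100·130 = 6500.00, centroid at (98.33, 43.33).
ΣA = 14950.00 mm²
ΣAx̄ = (8450.00)(32.50) + (6500.00)(98.33) = 913791.67 mm³
ΣAȳ = (8450.00)(65.00) + (6500.00)(43.33) = 830916.67 mm³
x̄ = 913791.67 / 14950.00 = 61.12 mm
ȳ = 830916.67 / 14950.00 = 55.58 mm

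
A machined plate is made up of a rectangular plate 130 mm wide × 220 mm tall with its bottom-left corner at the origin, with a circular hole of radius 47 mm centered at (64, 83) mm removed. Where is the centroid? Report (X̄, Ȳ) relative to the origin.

Part | A | x̄ᵢ | ȳᵢ | A·x̄ᵢ | A·ȳᵢ
plate | 28600.00 | 65.00 | 110.00 | 1859000.00 | 3146000.00
hole | -6939.78 | 64.00 | 83.00 | -444145.80 | -576001.59
Σ | 21660.22 |  |  | 1414854.20 | 2569998.41
X̄ = 1414854.20 / 21660.22 = 65.32 mm
Ȳ = 2569998.41 / 21660.22 = 118.65 mm

X̄ = 65.32 mm, Ȳ = 118.65 mm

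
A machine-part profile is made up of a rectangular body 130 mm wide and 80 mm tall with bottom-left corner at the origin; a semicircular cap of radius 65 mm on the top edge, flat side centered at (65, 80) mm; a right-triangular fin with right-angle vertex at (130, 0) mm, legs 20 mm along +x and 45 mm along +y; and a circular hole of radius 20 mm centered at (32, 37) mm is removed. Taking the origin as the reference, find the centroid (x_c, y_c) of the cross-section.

Part | A | x̄ᵢ | ȳᵢ | A·x̄ᵢ | A·ȳᵢ
rectangular body | 10400.00 | 65.00 | 40.00 | 676000.00 | 416000.00
semicircular top | 6636.61 | 65.00 | 107.59 | 431379.94 | 714012.49
triangular fin | 450.00 | 136.67 | 15.00 | 61500.00 | 6750.00
hole | -1256.64 | 32.00 | 37.00 | -40212.39 | -46495.57
Σ | 16229.98 |  |  | 1128667.56 | 1090266.92
x_c = 1128667.56 / 16229.98 = 69.54 mm
y_c = 1090266.92 / 16229.98 = 67.18 mm

x_c = 69.54 mm, y_c = 67.18 mm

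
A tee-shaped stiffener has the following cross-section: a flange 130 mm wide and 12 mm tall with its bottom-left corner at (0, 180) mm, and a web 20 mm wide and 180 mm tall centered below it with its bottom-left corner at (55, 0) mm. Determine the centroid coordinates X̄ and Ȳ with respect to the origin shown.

X̄ = 65.00 mm, Ȳ = 119.02 mm

web: A = 20 × 180 = 3600.00, centroid at (65.00, 90.00).
flange: A = 130 × 12 = 1560.00, centroid at (65.00, 186.00).
ΣA = 5160.00 mm², ΣAX̄ = 335400.00 mm³, ΣAȲ = 614160.00 mm³.
X̄ = 335400.00/5160.00 = 65.00 mm; Ȳ = 614160.00/5160.00 = 119.02 mm.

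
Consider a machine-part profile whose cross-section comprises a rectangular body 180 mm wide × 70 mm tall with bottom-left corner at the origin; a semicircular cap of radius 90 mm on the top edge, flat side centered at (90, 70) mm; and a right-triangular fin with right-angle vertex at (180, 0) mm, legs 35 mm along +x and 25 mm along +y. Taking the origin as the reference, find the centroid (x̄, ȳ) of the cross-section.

x̄ = 91.73 mm, ȳ = 70.70 mm

Part | A | x̄ᵢ | ȳᵢ | A·x̄ᵢ | A·ȳᵢ
rectangular body | 12600.00 | 90.00 | 35.00 | 1134000.00 | 441000.00
semicircular top | 12723.45 | 90.00 | 108.20 | 1145110.52 | 1376641.52
triangular fin | 437.50 | 191.67 | 8.33 | 83854.17 | 3645.83
Σ | 25760.95 |  |  | 2362964.69 | 1821287.35
x̄ = 2362964.69 / 25760.95 = 91.73 mm
ȳ = 1821287.35 / 25760.95 = 70.70 mm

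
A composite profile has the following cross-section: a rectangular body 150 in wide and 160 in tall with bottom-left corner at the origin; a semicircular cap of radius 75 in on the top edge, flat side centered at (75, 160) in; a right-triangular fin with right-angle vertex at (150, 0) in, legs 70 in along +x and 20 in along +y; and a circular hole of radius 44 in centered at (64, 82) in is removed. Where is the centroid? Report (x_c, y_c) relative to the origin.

rectangular body: A = 150 × 160 = 24000.00, centroid at (75.00, 80.00).
semicircular top: A = ½π·75² = 8835.73, centroid at (75.00, 191.83).
triangular fin: A = ½·70·20 = 700.00, centroid at (173.33, 6.67).
hole: A = −π·44² = -6082.12, centroid at (64.00, 82.00).
ΣA = 27453.61 in², ΣAx_c = 2194757.14 in³, ΣAy_c = 3120899.24 in³.
x_c = 2194757.14/27453.61 = 79.94 in; y_c = 3120899.24/27453.61 = 113.68 in.

x_c = 79.94 in, y_c = 113.68 in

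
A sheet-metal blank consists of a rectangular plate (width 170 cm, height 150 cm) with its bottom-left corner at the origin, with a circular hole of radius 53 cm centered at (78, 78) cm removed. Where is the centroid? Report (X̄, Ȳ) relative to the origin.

X̄ = 88.70 cm, Ȳ = 73.41 cm

Part | A | x̄ᵢ | ȳᵢ | A·x̄ᵢ | A·ȳᵢ
plate | 25500.00 | 85.00 | 75.00 | 2167500.00 | 1912500.00
hole | -8824.73 | 78.00 | 78.00 | -688329.23 | -688329.23
Σ | 16675.27 |  |  | 1479170.77 | 1224170.77
X̄ = 1479170.77 / 16675.27 = 88.70 cm
Ȳ = 1224170.77 / 16675.27 = 73.41 cm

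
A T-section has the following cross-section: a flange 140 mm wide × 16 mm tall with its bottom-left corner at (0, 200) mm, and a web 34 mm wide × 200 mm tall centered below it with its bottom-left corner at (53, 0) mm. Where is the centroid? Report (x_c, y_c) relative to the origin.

x_c = 70.00 mm, y_c = 126.76 mm

web: A = 34 × 200 = 6800.00, centroid at (70.00, 100.00).
flange: A = 140 × 16 = 2240.00, centroid at (70.00, 208.00).
ΣA = 9040.00 mm², ΣAx_c = 632800.00 mm³, ΣAy_c = 1145920.00 mm³.
x_c = 632800.00/9040.00 = 70.00 mm; y_c = 1145920.00/9040.00 = 126.76 mm.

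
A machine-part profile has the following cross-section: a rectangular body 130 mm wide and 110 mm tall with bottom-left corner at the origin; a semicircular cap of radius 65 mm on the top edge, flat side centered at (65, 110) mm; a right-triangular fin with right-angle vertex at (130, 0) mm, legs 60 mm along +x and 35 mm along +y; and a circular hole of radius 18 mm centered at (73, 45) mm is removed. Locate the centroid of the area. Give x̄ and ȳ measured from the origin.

rectangular body: A = 130 × 110 = 14300.00, centroid at (65.00, 55.00).
semicircular top: A = ½π·65² = 6636.61, centroid at (65.00, 137.59).
triangular fin: A = ½·60·35 = 1050.00, centroid at (150.00, 11.67).
hole: A = −π·18² = -1017.88, centroid at (73.00, 45.00).
ΣA = 20968.74 mm²
ΣAx̄ = (14300.00)(65.00) + (6636.61)(65.00) + (1050.00)(150.00) + (-1017.88)(73.00) = 1444074.99 mm³
ΣAȳ = (14300.00)(55.00) + (6636.61)(137.59) + (1050.00)(11.67) + (-1017.88)(45.00) = 1666056.51 mm³
x̄ = 1444074.99 / 20968.74 = 68.87 mm
ȳ = 1666056.51 / 20968.74 = 79.45 mm

x̄ = 68.87 mm, ȳ = 79.45 mm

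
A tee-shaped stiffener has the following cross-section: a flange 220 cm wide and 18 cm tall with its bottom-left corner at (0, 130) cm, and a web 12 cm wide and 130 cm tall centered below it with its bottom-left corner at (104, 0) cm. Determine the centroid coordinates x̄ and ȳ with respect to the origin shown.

web: A = 12 × 130 = 1560.00, centroid at (110.00, 65.00).
flange: A = 220 × 18 = 3960.00, centroid at (110.00, 139.00).
ΣA = 5520.00 cm²
ΣAx̄ = (1560.00)(110.00) + (3960.00)(110.00) = 607200.00 cm³
ΣAȳ = (1560.00)(65.00) + (3960.00)(139.00) = 651840.00 cm³
x̄ = 607200.00 / 5520.00 = 110.00 cm
ȳ = 651840.00 / 5520.00 = 118.09 cm

x̄ = 110.00 cm, ȳ = 118.09 cm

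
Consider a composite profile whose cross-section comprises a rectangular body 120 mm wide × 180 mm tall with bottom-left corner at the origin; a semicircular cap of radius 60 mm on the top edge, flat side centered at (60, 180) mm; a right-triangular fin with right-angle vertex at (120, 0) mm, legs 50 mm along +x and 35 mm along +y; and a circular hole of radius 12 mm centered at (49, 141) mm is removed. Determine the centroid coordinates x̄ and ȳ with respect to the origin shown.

x̄ = 62.60 mm, ȳ = 110.28 mm

rectangular body: A = 120 × 180 = 21600.00, centroid at (60.00, 90.00).
semicircular top: A = ½π·60² = 5654.87, centroid at (60.00, 205.46).
triangular fin: A = ½·50·35 = 875.00, centroid at (136.67, 11.67).
hole: A = −π·12² = -452.39, centroid at (49.00, 141.00).
ΣA = 27677.48 mm²
ΣAx̄ = (21600.00)(60.00) + (5654.87)(60.00) + (875.00)(136.67) + (-452.39)(49.00) = 1732708.26 mm³
ΣAȳ = (21600.00)(90.00) + (5654.87)(205.46) + (875.00)(11.67) + (-452.39)(141.00) = 3052297.46 mm³
x̄ = 1732708.26 / 27677.48 = 62.60 mm
ȳ = 3052297.46 / 27677.48 = 110.28 mm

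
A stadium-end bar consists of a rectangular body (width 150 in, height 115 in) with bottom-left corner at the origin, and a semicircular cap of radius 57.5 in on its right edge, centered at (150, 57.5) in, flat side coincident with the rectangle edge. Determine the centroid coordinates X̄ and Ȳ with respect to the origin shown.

X̄ = 98.00 in, Ȳ = 57.50 in

Part | A | x̄ᵢ | ȳᵢ | A·x̄ᵢ | A·ȳᵢ
rectangular body | 17250.00 | 75.00 | 57.50 | 1293750.00 | 991875.00
semicircular end | 5193.45 | 174.40 | 57.50 | 905756.39 | 298623.11
Σ | 22443.45 |  |  | 2199506.39 | 1290498.11
X̄ = 2199506.39 / 22443.45 = 98.00 in
Ȳ = 1290498.11 / 22443.45 = 57.50 in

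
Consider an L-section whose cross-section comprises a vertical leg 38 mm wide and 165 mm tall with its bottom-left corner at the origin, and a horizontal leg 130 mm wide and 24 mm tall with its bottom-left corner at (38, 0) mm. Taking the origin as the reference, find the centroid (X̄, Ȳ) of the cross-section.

X̄ = 46.91 mm, Ȳ = 59.08 mm

Part | A | x̄ᵢ | ȳᵢ | A·x̄ᵢ | A·ȳᵢ
vertical leg | 6270.00 | 19.00 | 82.50 | 119130.00 | 517275.00
horizontal leg | 3120.00 | 103.00 | 12.00 | 321360.00 | 37440.00
Σ | 9390.00 |  |  | 440490.00 | 554715.00
X̄ = 440490.00 / 9390.00 = 46.91 mm
Ȳ = 554715.00 / 9390.00 = 59.08 mm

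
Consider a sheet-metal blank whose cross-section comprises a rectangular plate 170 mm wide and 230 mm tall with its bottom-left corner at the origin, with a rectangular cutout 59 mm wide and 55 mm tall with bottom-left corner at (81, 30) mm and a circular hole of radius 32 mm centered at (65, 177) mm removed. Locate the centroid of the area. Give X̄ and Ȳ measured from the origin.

plate: A = 170 × 230 = 39100.00, centroid at (85.00, 115.00).
hole 1: A = −(59 × 55) = -3245.00, centroid at (110.50, 57.50).
hole 2: A = −π·32² = -3216.99, centroid at (65.00, 177.00).
ΣA = 32638.01 mm²
ΣAX̄ = (39100.00)(85.00) + (-3245.00)(110.50) + (-3216.99)(65.00) = 2755823.09 mm³
ΣAȲ = (39100.00)(115.00) + (-3245.00)(57.50) + (-3216.99)(177.00) = 3740505.11 mm³
X̄ = 2755823.09 / 32638.01 = 84.44 mm
Ȳ = 3740505.11 / 32638.01 = 114.61 mm

X̄ = 84.44 mm, Ȳ = 114.61 mm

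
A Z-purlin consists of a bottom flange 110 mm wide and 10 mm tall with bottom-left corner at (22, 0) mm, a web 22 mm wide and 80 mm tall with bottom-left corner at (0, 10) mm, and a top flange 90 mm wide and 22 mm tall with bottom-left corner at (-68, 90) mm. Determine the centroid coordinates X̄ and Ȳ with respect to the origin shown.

X̄ = 12.09 mm, Ȳ = 60.64 mm

Part | A | x̄ᵢ | ȳᵢ | A·x̄ᵢ | A·ȳᵢ
bottom flange | 1100.00 | 77.00 | 5.00 | 84700.00 | 5500.00
web | 1760.00 | 11.00 | 50.00 | 19360.00 | 88000.00
top flange | 1980.00 | -23.00 | 101.00 | -45540.00 | 199980.00
Σ | 4840.00 |  |  | 58520.00 | 293480.00
X̄ = 58520.00 / 4840.00 = 12.09 mm
Ȳ = 293480.00 / 4840.00 = 60.64 mm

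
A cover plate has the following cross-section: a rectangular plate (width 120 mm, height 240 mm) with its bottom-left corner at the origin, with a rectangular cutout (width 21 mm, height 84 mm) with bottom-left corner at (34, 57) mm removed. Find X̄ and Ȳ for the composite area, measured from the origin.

X̄ = 61.01 mm, Ȳ = 121.37 mm

plate: A = 120 × 240 = 28800.00, centroid at (60.00, 120.00).
hole: A = −(21 × 84) = -1764.00, centroid at (44.50, 99.00).
ΣA = 27036.00 mm²
ΣAX̄ = (28800.00)(60.00) + (-1764.00)(44.50) = 1649502.00 mm³
ΣAȲ = (28800.00)(120.00) + (-1764.00)(99.00) = 3281364.00 mm³
X̄ = 1649502.00 / 27036.00 = 61.01 mm
Ȳ = 3281364.00 / 27036.00 = 121.37 mm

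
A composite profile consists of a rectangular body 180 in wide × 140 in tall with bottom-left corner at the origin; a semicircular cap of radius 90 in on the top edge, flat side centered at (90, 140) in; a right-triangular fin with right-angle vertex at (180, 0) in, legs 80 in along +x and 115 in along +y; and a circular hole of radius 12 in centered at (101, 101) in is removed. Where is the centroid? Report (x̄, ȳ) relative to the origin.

x̄ = 102.64 in, ȳ = 98.93 in

rectangular body: A = 180 × 140 = 25200.00, centroid at (90.00, 70.00).
semicircular top: A = ½π·90² = 12723.45, centroid at (90.00, 178.20).
triangular fin: A = ½·80·115 = 4600.00, centroid at (206.67, 38.33).
hole: A = −π·12² = -452.39, centroid at (101.00, 101.00).
ΣA = 42071.06 in², ΣAx̄ = 4318085.87 in³, ΣAȳ = 4161925.04 in³.
x̄ = 4318085.87/42071.06 = 102.64 in; ȳ = 4161925.04/42071.06 = 98.93 in.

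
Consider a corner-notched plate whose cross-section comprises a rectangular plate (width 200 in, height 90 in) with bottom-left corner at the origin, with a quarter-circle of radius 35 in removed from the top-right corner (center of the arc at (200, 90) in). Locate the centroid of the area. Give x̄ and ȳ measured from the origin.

x̄ = 95.19 in, ȳ = 43.30 in

plate: A = 200 × 90 = 18000.00, centroid at (100.00, 45.00).
removed quarter-circle: A = −¼π·35² = -962.11, centroid at (185.15, 75.15).
ΣA = 17037.89 in²
ΣAx̄ = (18000.00)(100.00) + (-962.11)(185.15) = 1621869.12 in³
ΣAȳ = (18000.00)(45.00) + (-962.11)(75.15) = 737701.52 in³
x̄ = 1621869.12 / 17037.89 = 95.19 in
ȳ = 737701.52 / 17037.89 = 43.30 in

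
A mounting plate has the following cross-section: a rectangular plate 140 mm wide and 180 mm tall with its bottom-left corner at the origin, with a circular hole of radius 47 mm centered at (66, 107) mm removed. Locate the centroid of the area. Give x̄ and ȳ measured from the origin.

plate: A = 140 × 180 = 25200.00, centroid at (70.00, 90.00).
hole: A = −π·47² = -6939.78, centroid at (66.00, 107.00).
ΣA = 18260.22 mm², ΣAx̄ = 1305974.64 mm³, ΣAȳ = 1525443.74 mm³.
x̄ = 1305974.64/18260.22 = 71.52 mm; ȳ = 1525443.74/18260.22 = 83.54 mm.

x̄ = 71.52 mm, ȳ = 83.54 mm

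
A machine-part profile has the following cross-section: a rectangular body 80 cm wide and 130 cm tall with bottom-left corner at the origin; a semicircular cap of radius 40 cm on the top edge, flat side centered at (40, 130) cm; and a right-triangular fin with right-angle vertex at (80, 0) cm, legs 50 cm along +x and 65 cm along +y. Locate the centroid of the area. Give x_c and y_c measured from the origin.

rectangular body: A = 80 × 130 = 10400.00, centroid at (40.00, 65.00).
semicircular top: A = ½π·40² = 2513.27, centroid at (40.00, 146.98).
triangular fin: A = ½·50·65 = 1625.00, centroid at (96.67, 21.67).
ΣA = 14538.27 cm²
ΣAx_c = (10400.00)(40.00) + (2513.27)(40.00) + (1625.00)(96.67) = 673614.30 cm³
ΣAy_c = (10400.00)(65.00) + (2513.27)(146.98) + (1625.00)(21.67) = 1080600.64 cm³
x_c = 673614.30 / 14538.27 = 46.33 cm
y_c = 1080600.64 / 14538.27 = 74.33 cm

x_c = 46.33 cm, y_c = 74.33 cm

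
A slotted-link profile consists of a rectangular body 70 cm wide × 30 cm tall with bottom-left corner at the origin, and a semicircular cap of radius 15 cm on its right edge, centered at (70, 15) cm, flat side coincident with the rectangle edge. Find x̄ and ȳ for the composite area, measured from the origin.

Part | A | x̄ᵢ | ȳᵢ | A·x̄ᵢ | A·ȳᵢ
rectangular body | 2100.00 | 35.00 | 15.00 | 73500.00 | 31500.00
semicircular end | 353.43 | 76.37 | 15.00 | 26990.04 | 5301.44
Σ | 2453.43 |  |  | 100490.04 | 36801.44
x̄ = 100490.04 / 2453.43 = 40.96 cm
ȳ = 36801.44 / 2453.43 = 15.00 cm

x̄ = 40.96 cm, ȳ = 15.00 cm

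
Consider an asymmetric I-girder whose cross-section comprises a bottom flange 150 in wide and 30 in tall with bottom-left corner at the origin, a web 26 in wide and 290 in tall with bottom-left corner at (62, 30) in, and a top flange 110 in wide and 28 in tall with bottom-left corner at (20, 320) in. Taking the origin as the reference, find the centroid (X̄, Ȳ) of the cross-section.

Part | A | x̄ᵢ | ȳᵢ | A·x̄ᵢ | A·ȳᵢ
bottom flange | 4500.00 | 75.00 | 15.00 | 337500.00 | 67500.00
web | 7540.00 | 75.00 | 175.00 | 565500.00 | 1319500.00
top flange | 3080.00 | 75.00 | 334.00 | 231000.00 | 1028720.00
Σ | 15120.00 |  |  | 1134000.00 | 2415720.00
X̄ = 1134000.00 / 15120.00 = 75.00 in
Ȳ = 2415720.00 / 15120.00 = 159.77 in

X̄ = 75.00 in, Ȳ = 159.77 in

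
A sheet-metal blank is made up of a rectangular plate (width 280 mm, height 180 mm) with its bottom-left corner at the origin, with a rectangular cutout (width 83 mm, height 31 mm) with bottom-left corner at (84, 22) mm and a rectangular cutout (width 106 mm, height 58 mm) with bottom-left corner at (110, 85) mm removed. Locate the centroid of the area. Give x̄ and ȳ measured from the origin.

x̄ = 137.50 mm, ȳ = 89.70 mm

Part | A | x̄ᵢ | ȳᵢ | A·x̄ᵢ | A·ȳᵢ
plate | 50400.00 | 140.00 | 90.00 | 7056000.00 | 4536000.00
hole 1 | -2573.00 | 125.50 | 37.50 | -322911.50 | -96487.50
hole 2 | -6148.00 | 163.00 | 114.00 | -1002124.00 | -700872.00
Σ | 41679.00 |  |  | 5730964.50 | 3738640.50
x̄ = 5730964.50 / 41679.00 = 137.50 mm
ȳ = 3738640.50 / 41679.00 = 89.70 mm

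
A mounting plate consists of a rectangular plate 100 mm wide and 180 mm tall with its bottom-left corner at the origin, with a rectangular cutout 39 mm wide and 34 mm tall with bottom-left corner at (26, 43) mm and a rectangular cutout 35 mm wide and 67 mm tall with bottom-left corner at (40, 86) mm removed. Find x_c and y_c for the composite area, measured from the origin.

x_c = 49.19 mm, y_c = 87.95 mm

plate: A = 100 × 180 = 18000.00, centroid at (50.00, 90.00).
hole 1: A = −(39 × 34) = -1326.00, centroid at (45.50, 60.00).
hole 2: A = −(35 × 67) = -2345.00, centroid at (57.50, 119.50).
ΣA = 14329.00 mm², ΣAx_c = 704829.50 mm³, ΣAy_c = 1260212.50 mm³.
x_c = 704829.50/14329.00 = 49.19 mm; y_c = 1260212.50/14329.00 = 87.95 mm.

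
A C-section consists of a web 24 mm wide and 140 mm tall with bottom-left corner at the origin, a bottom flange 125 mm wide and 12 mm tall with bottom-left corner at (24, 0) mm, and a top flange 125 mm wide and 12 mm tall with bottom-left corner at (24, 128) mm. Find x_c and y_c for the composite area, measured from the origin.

Part | A | x̄ᵢ | ȳᵢ | A·x̄ᵢ | A·ȳᵢ
web | 3360.00 | 12.00 | 70.00 | 40320.00 | 235200.00
bottom flange | 1500.00 | 86.50 | 6.00 | 129750.00 | 9000.00
top flange | 1500.00 | 86.50 | 134.00 | 129750.00 | 201000.00
Σ | 6360.00 |  |  | 299820.00 | 445200.00
x_c = 299820.00 / 6360.00 = 47.14 mm
y_c = 445200.00 / 6360.00 = 70.00 mm

x_c = 47.14 mm, y_c = 70.00 mm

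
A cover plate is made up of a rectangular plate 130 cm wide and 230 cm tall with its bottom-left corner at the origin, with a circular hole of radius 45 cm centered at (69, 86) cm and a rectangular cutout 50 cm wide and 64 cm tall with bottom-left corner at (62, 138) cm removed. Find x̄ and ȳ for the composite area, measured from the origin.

plate: A = 130 × 230 = 29900.00, centroid at (65.00, 115.00).
hole 1: A = −π·45² = -6361.73, centroid at (69.00, 86.00).
hole 2: A = −(50 × 64) = -3200.00, centroid at (87.00, 170.00).
ΣA = 20338.27 cm², ΣAx̄ = 1226140.97 cm³, ΣAȳ = 2347391.64 cm³.
x̄ = 1226140.97/20338.27 = 60.29 cm; ȳ = 2347391.64/20338.27 = 115.42 cm.

x̄ = 60.29 cm, ȳ = 115.42 cm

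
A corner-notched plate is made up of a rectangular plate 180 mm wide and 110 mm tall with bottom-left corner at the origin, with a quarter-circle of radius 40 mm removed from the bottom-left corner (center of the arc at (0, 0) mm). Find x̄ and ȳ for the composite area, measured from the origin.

Part | A | x̄ᵢ | ȳᵢ | A·x̄ᵢ | A·ȳᵢ
plate | 19800.00 | 90.00 | 55.00 | 1782000.00 | 1089000.00
removed quarter-circle | -1256.64 | 16.98 | 16.98 | -21333.33 | -21333.33
Σ | 18543.36 |  |  | 1760666.67 | 1067666.67
x̄ = 1760666.67 / 18543.36 = 94.95 mm
ȳ = 1067666.67 / 18543.36 = 57.58 mm

x̄ = 94.95 mm, ȳ = 57.58 mm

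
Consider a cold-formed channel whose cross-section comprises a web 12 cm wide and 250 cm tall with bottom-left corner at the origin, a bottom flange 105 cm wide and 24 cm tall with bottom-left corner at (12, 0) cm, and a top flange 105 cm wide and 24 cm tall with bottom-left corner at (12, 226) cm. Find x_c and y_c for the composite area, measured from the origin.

x_c = 42.67 cm, y_c = 125.00 cm

web: A = 12 × 250 = 3000.00, centroid at (6.00, 125.00).
bottom flange: A = 105 × 24 = 2520.00, centroid at (64.50, 12.00).
top flange: A = 105 × 24 = 2520.00, centroid at (64.50, 238.00).
ΣA = 8040.00 cm², ΣAx_c = 343080.00 cm³, ΣAy_c = 1005000.00 cm³.
x_c = 343080.00/8040.00 = 42.67 cm; y_c = 1005000.00/8040.00 = 125.00 cm.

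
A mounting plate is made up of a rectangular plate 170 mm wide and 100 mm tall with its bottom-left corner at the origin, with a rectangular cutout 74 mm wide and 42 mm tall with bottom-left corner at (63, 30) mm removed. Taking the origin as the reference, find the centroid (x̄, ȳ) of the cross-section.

plate: A = 170 × 100 = 17000.00, centroid at (85.00, 50.00).
hole: A = −(74 × 42) = -3108.00, centroid at (100.00, 51.00).
ΣA = 13892.00 mm²
ΣAx̄ = (17000.00)(85.00) + (-3108.00)(100.00) = 1134200.00 mm³
ΣAȳ = (17000.00)(50.00) + (-3108.00)(51.00) = 691492.00 mm³
x̄ = 1134200.00 / 13892.00 = 81.64 mm
ȳ = 691492.00 / 13892.00 = 49.78 mm

x̄ = 81.64 mm, ȳ = 49.78 mm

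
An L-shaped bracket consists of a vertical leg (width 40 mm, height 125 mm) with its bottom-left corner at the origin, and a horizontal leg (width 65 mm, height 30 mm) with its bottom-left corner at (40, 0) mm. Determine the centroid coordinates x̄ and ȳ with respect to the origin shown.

vertical leg: A = 40 × 125 = 5000.00, centroid at (20.00, 62.50).
horizontal leg: A = 65 × 30 = 1950.00, centroid at (72.50, 15.00).
ΣA = 6950.00 mm², ΣAx̄ = 241375.00 mm³, ΣAȳ = 341750.00 mm³.
x̄ = 241375.00/6950.00 = 34.73 mm; ȳ = 341750.00/6950.00 = 49.17 mm.

x̄ = 34.73 mm, ȳ = 49.17 mm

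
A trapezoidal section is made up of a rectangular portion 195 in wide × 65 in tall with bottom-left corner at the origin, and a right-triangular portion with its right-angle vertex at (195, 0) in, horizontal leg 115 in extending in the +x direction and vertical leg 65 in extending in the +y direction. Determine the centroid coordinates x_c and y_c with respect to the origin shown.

rectangular portion: A = 195 × 65 = 12675.00, centroid at (97.50, 32.50).
triangular portion: A = ½·115·65 = 3737.50, centroid at (233.33, 21.67).
ΣA = 16412.50 in²
ΣAx_c = (12675.00)(97.50) + (3737.50)(233.33) = 2107895.83 in³
ΣAy_c = (12675.00)(32.50) + (3737.50)(21.67) = 492916.67 in³
x_c = 2107895.83 / 16412.50 = 128.43 in
y_c = 492916.67 / 16412.50 = 30.03 in

x_c = 128.43 in, y_c = 30.03 in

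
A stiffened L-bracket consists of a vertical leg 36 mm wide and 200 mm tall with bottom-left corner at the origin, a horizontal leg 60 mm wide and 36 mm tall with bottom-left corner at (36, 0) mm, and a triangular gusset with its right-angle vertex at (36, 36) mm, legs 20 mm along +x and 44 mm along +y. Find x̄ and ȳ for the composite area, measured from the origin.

x̄ = 29.69 mm, ȳ = 79.71 mm

Part | A | x̄ᵢ | ȳᵢ | A·x̄ᵢ | A·ȳᵢ
vertical leg | 7200.00 | 18.00 | 100.00 | 129600.00 | 720000.00
horizontal leg | 2160.00 | 66.00 | 18.00 | 142560.00 | 38880.00
gusset | 440.00 | 42.67 | 50.67 | 18773.33 | 22293.33
Σ | 9800.00 |  |  | 290933.33 | 781173.33
x̄ = 290933.33 / 9800.00 = 29.69 mm
ȳ = 781173.33 / 9800.00 = 79.71 mm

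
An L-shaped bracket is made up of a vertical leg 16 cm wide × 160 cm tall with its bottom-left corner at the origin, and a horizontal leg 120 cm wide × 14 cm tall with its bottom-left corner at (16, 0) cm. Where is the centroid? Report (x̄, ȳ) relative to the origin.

Part | A | x̄ᵢ | ȳᵢ | A·x̄ᵢ | A·ȳᵢ
vertical leg | 2560.00 | 8.00 | 80.00 | 20480.00 | 204800.00
horizontal leg | 1680.00 | 76.00 | 7.00 | 127680.00 | 11760.00
Σ | 4240.00 |  |  | 148160.00 | 216560.00
x̄ = 148160.00 / 4240.00 = 34.94 cm
ȳ = 216560.00 / 4240.00 = 51.08 cm

x̄ = 34.94 cm, ȳ = 51.08 cm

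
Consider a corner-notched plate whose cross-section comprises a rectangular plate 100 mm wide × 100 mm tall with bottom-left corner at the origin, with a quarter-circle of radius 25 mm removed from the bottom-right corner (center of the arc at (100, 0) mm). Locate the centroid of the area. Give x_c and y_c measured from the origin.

plate: A = 100 × 100 = 10000.00, centroid at (50.00, 50.00).
removed quarter-circle: A = −¼π·25² = -490.87, centroid at (89.39, 10.61).
ΣA = 9509.13 mm², ΣAx_c = 456120.95 mm³, ΣAy_c = 494791.67 mm³.
x_c = 456120.95/9509.13 = 47.97 mm; y_c = 494791.67/9509.13 = 52.03 mm.

x_c = 47.97 mm, y_c = 52.03 mm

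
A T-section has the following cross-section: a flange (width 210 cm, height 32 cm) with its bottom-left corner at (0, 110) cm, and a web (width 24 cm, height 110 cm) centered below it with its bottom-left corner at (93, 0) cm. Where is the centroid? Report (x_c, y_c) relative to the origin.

x_c = 105.00 cm, y_c = 105.97 cm

Part | A | x̄ᵢ | ȳᵢ | A·x̄ᵢ | A·ȳᵢ
web | 2640.00 | 105.00 | 55.00 | 277200.00 | 145200.00
flange | 6720.00 | 105.00 | 126.00 | 705600.00 | 846720.00
Σ | 9360.00 |  |  | 982800.00 | 991920.00
x_c = 982800.00 / 9360.00 = 105.00 cm
y_c = 991920.00 / 9360.00 = 105.97 cm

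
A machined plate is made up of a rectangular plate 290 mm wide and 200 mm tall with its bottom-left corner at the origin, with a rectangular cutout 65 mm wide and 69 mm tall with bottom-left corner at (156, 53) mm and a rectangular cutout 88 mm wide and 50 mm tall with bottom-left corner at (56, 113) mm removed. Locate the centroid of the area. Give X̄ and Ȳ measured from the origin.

plate: A = 290 × 200 = 58000.00, centroid at (145.00, 100.00).
hole 1: A = −(65 × 69) = -4485.00, centroid at (188.50, 87.50).
hole 2: A = −(88 × 50) = -4400.00, centroid at (100.00, 138.00).
ΣA = 49115.00 mm², ΣAX̄ = 7124577.50 mm³, ΣAȲ = 4800362.50 mm³.
X̄ = 7124577.50/49115.00 = 145.06 mm; Ȳ = 4800362.50/49115.00 = 97.74 mm.

X̄ = 145.06 mm, Ȳ = 97.74 mm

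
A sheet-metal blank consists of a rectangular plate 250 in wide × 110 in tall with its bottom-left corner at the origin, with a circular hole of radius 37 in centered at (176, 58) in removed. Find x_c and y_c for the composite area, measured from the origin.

x_c = 115.55 in, y_c = 54.44 in

plate: A = 250 × 110 = 27500.00, centroid at (125.00, 55.00).
hole: A = −π·37² = -4300.84, centroid at (176.00, 58.00).
ΣA = 23199.16 in², ΣAx_c = 2680552.10 in³, ΣAy_c = 1263051.26 in³.
x_c = 2680552.10/23199.16 = 115.55 in; y_c = 1263051.26/23199.16 = 54.44 in.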